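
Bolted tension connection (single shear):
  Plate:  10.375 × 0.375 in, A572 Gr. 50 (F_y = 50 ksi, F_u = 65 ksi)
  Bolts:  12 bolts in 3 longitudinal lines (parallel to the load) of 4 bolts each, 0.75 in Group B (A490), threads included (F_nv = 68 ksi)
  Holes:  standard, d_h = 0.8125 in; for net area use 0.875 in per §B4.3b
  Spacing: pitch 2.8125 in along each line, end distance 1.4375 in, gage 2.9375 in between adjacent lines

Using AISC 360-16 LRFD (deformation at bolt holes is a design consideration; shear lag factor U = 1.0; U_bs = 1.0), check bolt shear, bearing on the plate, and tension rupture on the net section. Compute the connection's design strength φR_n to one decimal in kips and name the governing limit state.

141.7 kips (net-section rupture governs)

Bolt shear: A_b = π(0.75)²/4 = 0.44179 in². φR_n = 0.75 × 68 × 0.44179 × 12 × 1 = 270.4 kips.
Bearing (0.375 in plate, F_u = 65 ksi): end bolts L_c = 1.4375 − 0.8125/2 = 1.03125, R_n = min(1.2×1.03125×0.375×65, 2.4×0.75×0.375×65) = 30.164 kips/bolt; interior L_c = 2.8125 − 0.8125 = 2, R_n = 43.875 kips/bolt. φR_n = 0.75 × (3×30.164 + 9×43.875) = 364.0 kips.
Tension rupture (net): A_n = (10.375 − 3×0.875)×0.375 = 2.9063 in² (U = 1.0, A_e = A_n). φR_n = 0.75 × 65 × 2.9063 = 141.7 kips.
Governing: min(270.4, 364.0, 141.7) = 141.7 kips → net-section rupture.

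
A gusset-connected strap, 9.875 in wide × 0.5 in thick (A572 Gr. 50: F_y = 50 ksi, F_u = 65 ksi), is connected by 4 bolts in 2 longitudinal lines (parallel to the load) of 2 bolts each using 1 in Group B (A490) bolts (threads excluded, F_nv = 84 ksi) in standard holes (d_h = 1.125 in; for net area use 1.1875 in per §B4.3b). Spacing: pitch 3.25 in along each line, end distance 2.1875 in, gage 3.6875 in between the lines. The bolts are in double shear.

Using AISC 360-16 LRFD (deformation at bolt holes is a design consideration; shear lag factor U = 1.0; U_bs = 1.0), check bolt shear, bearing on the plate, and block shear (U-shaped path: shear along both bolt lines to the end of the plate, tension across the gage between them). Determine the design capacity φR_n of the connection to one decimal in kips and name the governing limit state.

167.9 kips (block shear governs)

Bolt shear: A_b = π(1)²/4 = 0.7854 in². φR_n = 0.75 × 84 × 0.7854 × 4 × 2 = 395.8 kips.
Bearing (0.5 in plate, F_u = 65 ksi): end bolts L_c = 2.1875 − 1.125/2 = 1.625, R_n = min(1.2×1.625×0.5×65, 2.4×1×0.5×65) = 63.375 kips/bolt; interior L_c = 3.25 − 1.125 = 2.125, R_n = 78 kips/bolt. φR_n = 0.75 × (2×63.375 + 2×78) = 212.1 kips.
Block shear: shear path 2×[2.1875+1×3.25] = 2×5.4375 in, A_gv = 5.4375, A_nv = 2×(5.4375 − 1.5×1.1875)×0.5 = 3.6563 in²; tension across gage: (3.6875 − 1×1.1875)×0.5 = 1.25 in². R_n = min(0.6×65×3.6563, 0.6×50×5.4375) + 1.0×65×1.25 = min(142.6, 163.13) + 81.25 = 223.85 kips. φR_n = 0.75 × 223.85 = 167.9 kips.
Governing: min(395.8, 212.1, 167.9) = 167.9 kips → block shear.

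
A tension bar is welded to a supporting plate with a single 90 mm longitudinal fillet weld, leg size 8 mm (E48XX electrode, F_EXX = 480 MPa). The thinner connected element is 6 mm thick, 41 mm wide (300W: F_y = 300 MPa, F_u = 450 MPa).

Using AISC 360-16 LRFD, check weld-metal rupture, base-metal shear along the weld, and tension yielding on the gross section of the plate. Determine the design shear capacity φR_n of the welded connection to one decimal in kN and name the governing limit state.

66.4 kN (gross-section yield governs)

Weld metal: throat = 0.707×8 = 5.656 mm, L = 90 mm. φR_n = 0.75 × 0.6 × 480 × 5.656 × 90 = 110.0 kN.
Base metal shear (6 mm plate): yield φR_n = 1.0×0.6×300×6×90 = 97.2 kN; rupture φR_n = 0.75×0.6×450×6×90 = 109.4 kN; take 97.2 kN (yield).
Tension yield (gross): A_g = 41×6 = 246 mm². φR_n = 0.90 × 300 × 246 = 66.4 kN.
Governing: min(110.0, 97.2, 66.4) = 66.4 kN → gross-section yield.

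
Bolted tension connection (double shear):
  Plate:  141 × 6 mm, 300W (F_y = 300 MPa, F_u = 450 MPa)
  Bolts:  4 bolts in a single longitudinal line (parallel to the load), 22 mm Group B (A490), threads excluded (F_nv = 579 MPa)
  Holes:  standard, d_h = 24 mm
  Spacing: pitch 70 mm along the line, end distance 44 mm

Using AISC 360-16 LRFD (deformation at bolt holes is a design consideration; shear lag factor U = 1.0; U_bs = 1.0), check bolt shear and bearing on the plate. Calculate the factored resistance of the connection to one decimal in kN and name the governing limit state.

Bolt shear: A_b = π(22)²/4 = 380.13 mm². φR_n = 0.75 × 579 × 380.13 × 4 × 2 = 1320.6 kN.
Bearing (6 mm plate, F_u = 450 MPa): end bolts L_c = 44 − 24/2 = 32, R_n = min(1.2×32×6×450, 2.4×22×6×450) = 103.68 kN/bolt; interior L_c = 70 − 24 = 46, R_n = 142.56 kN/bolt. φR_n = 0.75 × (1×103.68 + 3×142.56) = 398.5 kN.
Governing: min(1320.6, 398.5) = 398.5 kN → bearing.

398.5 kN (bearing governs)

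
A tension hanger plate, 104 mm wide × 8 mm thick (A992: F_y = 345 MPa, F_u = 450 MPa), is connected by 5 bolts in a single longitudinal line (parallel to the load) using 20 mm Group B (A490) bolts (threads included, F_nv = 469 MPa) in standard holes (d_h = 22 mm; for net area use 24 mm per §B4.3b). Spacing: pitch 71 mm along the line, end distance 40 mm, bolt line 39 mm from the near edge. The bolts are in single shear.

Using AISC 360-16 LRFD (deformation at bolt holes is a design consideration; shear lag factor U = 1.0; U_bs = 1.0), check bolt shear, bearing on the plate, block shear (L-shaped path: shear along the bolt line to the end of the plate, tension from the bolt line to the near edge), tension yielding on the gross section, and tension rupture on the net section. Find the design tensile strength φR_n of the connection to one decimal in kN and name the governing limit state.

Bolt shear: A_b = π(20)²/4 = 314.16 mm². φR_n = 0.75 × 469 × 314.16 × 5 × 1 = 552.5 kN.
Bearing (8 mm plate, F_u = 450 MPa): end bolts L_c = 40 − 22/2 = 29, R_n = min(1.2×29×8×450, 2.4×20×8×450) = 125.28 kN/bolt; interior L_c = 71 − 22 = 49, R_n = 172.8 kN/bolt. φR_n = 0.75 × (1×125.28 + 4×172.8) = 612.4 kN.
Block shear: shear path 1×[40+4×71] = 1×324 mm, A_gv = 2592, A_nv = 1×(324 − 4.5×24)×8 = 1728 mm²; tension to near edge: (39 − 0.5×24)×8 = 216 mm². R_n = min(0.6×450×1728, 0.6×345×2592) + 1.0×450×216 = min(466.56, 536.54) + 97.2 = 563.76 kN. φR_n = 0.75 × 563.76 = 422.8 kN.
Tension yield (gross): A_g = 104×8 = 832 mm². φR_n = 0.90 × 345 × 832 = 258.3 kN.
Tension rupture (net): A_n = (104 − 1×24)×8 = 640 mm² (U = 1.0, A_e = A_n). φR_n = 0.75 × 450 × 640 = 216.0 kN.
Governing: min(552.5, 612.4, 422.8, 258.3, 216.0) = 216.0 kN → net-section rupture.

216.0 kN (net-section rupture governs)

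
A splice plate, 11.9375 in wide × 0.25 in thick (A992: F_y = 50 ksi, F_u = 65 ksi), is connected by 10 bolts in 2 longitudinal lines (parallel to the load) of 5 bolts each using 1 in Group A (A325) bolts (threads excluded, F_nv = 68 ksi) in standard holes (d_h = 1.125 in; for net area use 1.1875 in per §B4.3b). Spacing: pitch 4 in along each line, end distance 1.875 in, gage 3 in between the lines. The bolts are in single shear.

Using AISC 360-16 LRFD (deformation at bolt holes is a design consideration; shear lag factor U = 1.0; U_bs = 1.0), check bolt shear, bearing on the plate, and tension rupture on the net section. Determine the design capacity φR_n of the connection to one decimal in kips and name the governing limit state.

116.5 kips (net-section rupture governs)

Bolt shear: A_b = π(1)²/4 = 0.7854 in². φR_n = 0.75 × 68 × 0.7854 × 10 × 1 = 400.6 kips.
Bearing (0.25 in plate, F_u = 65 ksi): end bolts L_c = 1.875 − 1.125/2 = 1.3125, R_n = min(1.2×1.3125×0.25×65, 2.4×1×0.25×65) = 25.594 kips/bolt; interior L_c = 4 − 1.125 = 2.875, R_n = 39 kips/bolt. φR_n = 0.75 × (2×25.594 + 8×39) = 272.4 kips.
Tension rupture (net): A_n = (11.9375 − 2×1.1875)×0.25 = 2.3906 in² (U = 1.0, A_e = A_n). φR_n = 0.75 × 65 × 2.3906 = 116.5 kips.
Governing: min(400.6, 272.4, 116.5) = 116.5 kips → net-section rupture.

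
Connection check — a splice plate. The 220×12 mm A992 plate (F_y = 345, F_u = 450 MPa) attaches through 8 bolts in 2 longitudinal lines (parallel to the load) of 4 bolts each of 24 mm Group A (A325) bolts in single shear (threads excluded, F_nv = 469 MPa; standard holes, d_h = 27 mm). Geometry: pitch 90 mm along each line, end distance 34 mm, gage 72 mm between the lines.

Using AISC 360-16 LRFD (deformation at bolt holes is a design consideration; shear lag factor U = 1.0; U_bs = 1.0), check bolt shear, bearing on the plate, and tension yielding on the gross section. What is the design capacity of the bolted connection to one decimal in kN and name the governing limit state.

819.7 kN (gross-section yield governs)

Bolt shear: A_b = π(24)²/4 = 452.39 mm². φR_n = 0.75 × 469 × 452.39 × 8 × 1 = 1273.0 kN.
Bearing (12 mm plate, F_u = 450 MPa): end bolts L_c = 34 − 27/2 = 20.5, R_n = min(1.2×20.5×12×450, 2.4×24×12×450) = 132.84 kN/bolt; interior L_c = 90 − 27 = 63, R_n = 311.04 kN/bolt. φR_n = 0.75 × (2×132.84 + 6×311.04) = 1598.9 kN.
Tension yield (gross): A_g = 220×12 = 2640 mm². φR_n = 0.90 × 345 × 2640 = 819.7 kN.
Governing: min(1273.0, 1598.9, 819.7) = 819.7 kN → gross-section yield.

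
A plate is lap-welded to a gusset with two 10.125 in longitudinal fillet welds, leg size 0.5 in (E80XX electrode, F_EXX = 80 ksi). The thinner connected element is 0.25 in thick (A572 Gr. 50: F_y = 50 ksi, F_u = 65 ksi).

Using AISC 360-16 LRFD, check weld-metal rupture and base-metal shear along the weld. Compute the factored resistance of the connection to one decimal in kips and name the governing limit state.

148.1 kips (base-metal shear governs)

Weld metal: throat = 0.707×0.5 = 0.3535 in, L = 2×10.125 = 20.25 in. φR_n = 0.75 × 0.6 × 80 × 0.3535 × 20.25 = 257.7 kips.
Base metal shear (0.25 in plate): yield φR_n = 1.0×0.6×50×0.25×20.25 = 151.9 kips; rupture φR_n = 0.75×0.6×65×0.25×20.25 = 148.1 kips; take 148.1 kips (rupture).
Governing: min(257.7, 148.1) = 148.1 kips → base-metal shear.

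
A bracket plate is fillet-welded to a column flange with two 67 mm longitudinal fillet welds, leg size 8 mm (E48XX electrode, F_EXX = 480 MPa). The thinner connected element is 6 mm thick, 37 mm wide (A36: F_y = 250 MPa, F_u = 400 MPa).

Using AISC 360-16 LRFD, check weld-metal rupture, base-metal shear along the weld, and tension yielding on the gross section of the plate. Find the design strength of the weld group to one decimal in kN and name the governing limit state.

50.0 kN (gross-section yield governs)

Weld metal: throat = 0.707×8 = 5.656 mm, L = 2×67 = 134 mm. φR_n = 0.75 × 0.6 × 480 × 5.656 × 134 = 163.7 kN.
Base metal shear (6 mm plate): yield φR_n = 1.0×0.6×250×6×134 = 120.6 kN; rupture φR_n = 0.75×0.6×400×6×134 = 144.7 kN; take 120.6 kN (yield).
Tension yield (gross): A_g = 37×6 = 222 mm². φR_n = 0.90 × 250 × 222 = 50.0 kN.
Governing: min(163.7, 120.6, 50.0) = 50.0 kN → gross-section yield.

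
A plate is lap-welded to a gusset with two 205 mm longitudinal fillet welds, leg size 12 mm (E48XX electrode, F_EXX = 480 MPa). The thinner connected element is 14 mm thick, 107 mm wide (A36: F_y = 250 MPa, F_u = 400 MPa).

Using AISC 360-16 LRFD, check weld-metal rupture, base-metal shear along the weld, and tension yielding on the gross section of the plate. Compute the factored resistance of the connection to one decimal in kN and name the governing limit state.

Weld metal: throat = 0.707×12 = 8.484 mm, L = 2×205 = 410 mm. φR_n = 0.75 × 0.6 × 480 × 8.484 × 410 = 751.3 kN.
Base metal shear (14 mm plate): yield φR_n = 1.0×0.6×250×14×410 = 861.0 kN; rupture φR_n = 0.75×0.6×400×14×410 = 1033.2 kN; take 861.0 kN (yield).
Tension yield (gross): A_g = 107×14 = 1498 mm². φR_n = 0.90 × 250 × 1498 = 337.1 kN.
Governing: min(751.3, 861.0, 337.1) = 337.1 kN → gross-section yield.

337.1 kN (gross-section yield governs)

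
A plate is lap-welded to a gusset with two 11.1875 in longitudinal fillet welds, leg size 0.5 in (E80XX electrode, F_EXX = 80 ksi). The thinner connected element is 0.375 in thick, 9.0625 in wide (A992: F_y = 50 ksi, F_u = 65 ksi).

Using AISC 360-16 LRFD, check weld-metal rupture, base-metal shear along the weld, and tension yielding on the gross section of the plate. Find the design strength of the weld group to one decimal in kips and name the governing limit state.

152.9 kips (gross-section yield governs)

Weld metal: throat = 0.707×0.5 = 0.3535 in, L = 2×11.1875 = 22.375 in. φR_n = 0.75 × 0.6 × 80 × 0.3535 × 22.375 = 284.7 kips.
Base metal shear (0.375 in plate): yield φR_n = 1.0×0.6×50×0.375×22.375 = 251.7 kips; rupture φR_n = 0.75×0.6×65×0.375×22.375 = 245.4 kips; take 245.4 kips (rupture).
Tension yield (gross): A_g = 9.0625×0.375 = 3.3984 in². φR_n = 0.90 × 50 × 3.3984 = 152.9 kips.
Governing: min(284.7, 245.4, 152.9) = 152.9 kips → gross-section yield.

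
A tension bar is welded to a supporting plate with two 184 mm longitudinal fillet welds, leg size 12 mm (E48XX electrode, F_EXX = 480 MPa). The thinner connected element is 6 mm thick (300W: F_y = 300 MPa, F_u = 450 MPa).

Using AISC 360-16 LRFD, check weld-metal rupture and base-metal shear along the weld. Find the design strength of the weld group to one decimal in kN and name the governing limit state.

Weld metal: throat = 0.707×12 = 8.484 mm, L = 2×184 = 368 mm. φR_n = 0.75 × 0.6 × 480 × 8.484 × 368 = 674.4 kN.
Base metal shear (6 mm plate): yield φR_n = 1.0×0.6×300×6×368 = 397.4 kN; rupture φR_n = 0.75×0.6×450×6×368 = 447.1 kN; take 397.4 kN (yield).
Governing: min(674.4, 397.4) = 397.4 kN → base-metal shear.

397.4 kN (base-metal shear governs)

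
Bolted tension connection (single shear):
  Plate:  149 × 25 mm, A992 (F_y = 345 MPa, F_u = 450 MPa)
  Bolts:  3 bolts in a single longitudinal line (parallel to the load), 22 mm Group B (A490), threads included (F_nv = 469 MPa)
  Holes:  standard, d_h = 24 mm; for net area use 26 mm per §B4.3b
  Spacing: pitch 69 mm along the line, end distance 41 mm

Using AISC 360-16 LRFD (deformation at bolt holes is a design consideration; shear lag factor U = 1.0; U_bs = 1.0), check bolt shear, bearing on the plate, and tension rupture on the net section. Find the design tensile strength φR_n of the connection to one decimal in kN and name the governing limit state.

401.1 kN (bolt shear governs)

Bolt shear: A_b = π(22)²/4 = 380.13 mm². φR_n = 0.75 × 469 × 380.13 × 3 × 1 = 401.1 kN.
Bearing (25 mm plate, F_u = 450 MPa): end bolts L_c = 41 − 24/2 = 29, R_n = min(1.2×29×25×450, 2.4×22×25×450) = 391.5 kN/bolt; interior L_c = 69 − 24 = 45, R_n = 594 kN/bolt. φR_n = 0.75 × (1×391.5 + 2×594) = 1184.6 kN.
Tension rupture (net): A_n = (149 − 1×26)×25 = 3075 mm² (U = 1.0, A_e = A_n). φR_n = 0.75 × 450 × 3075 = 1037.8 kN.
Governing: min(401.1, 1184.6, 1037.8) = 401.1 kN → bolt shear.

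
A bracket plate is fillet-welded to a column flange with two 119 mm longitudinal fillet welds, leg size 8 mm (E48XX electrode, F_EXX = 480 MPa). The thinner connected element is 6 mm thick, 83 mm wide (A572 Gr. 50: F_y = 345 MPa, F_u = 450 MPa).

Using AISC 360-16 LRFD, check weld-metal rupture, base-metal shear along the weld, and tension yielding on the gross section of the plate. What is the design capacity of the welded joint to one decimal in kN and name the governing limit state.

154.6 kN (gross-section yield governs)

Weld metal: throat = 0.707×8 = 5.656 mm, L = 2×119 = 238 mm. φR_n = 0.75 × 0.6 × 480 × 5.656 × 238 = 290.8 kN.
Base metal shear (6 mm plate): yield φR_n = 1.0×0.6×345×6×238 = 295.6 kN; rupture φR_n = 0.75×0.6×450×6×238 = 289.2 kN; take 289.2 kN (rupture).
Tension yield (gross): A_g = 83×6 = 498 mm². φR_n = 0.90 × 345 × 498 = 154.6 kN.
Governing: min(290.8, 289.2, 154.6) = 154.6 kN → gross-section yield.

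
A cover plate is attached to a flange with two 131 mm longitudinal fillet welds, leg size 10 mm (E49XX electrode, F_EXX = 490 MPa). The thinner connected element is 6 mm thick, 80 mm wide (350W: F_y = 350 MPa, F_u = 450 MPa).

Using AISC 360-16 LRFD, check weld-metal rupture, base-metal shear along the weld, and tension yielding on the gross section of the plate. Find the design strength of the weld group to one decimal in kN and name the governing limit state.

151.2 kN (gross-section yield governs)

Weld metal: throat = 0.707×10 = 7.07 mm, L = 2×131 = 262 mm. φR_n = 0.75 × 0.6 × 490 × 7.07 × 262 = 408.4 kN.
Base metal shear (6 mm plate): yield φR_n = 1.0×0.6×350×6×262 = 330.1 kN; rupture φR_n = 0.75×0.6×450×6×262 = 318.3 kN; take 318.3 kN (rupture).
Tension yield (gross): A_g = 80×6 = 480 mm². φR_n = 0.90 × 350 × 480 = 151.2 kN.
Governing: min(408.4, 318.3, 151.2) = 151.2 kN → gross-section yield.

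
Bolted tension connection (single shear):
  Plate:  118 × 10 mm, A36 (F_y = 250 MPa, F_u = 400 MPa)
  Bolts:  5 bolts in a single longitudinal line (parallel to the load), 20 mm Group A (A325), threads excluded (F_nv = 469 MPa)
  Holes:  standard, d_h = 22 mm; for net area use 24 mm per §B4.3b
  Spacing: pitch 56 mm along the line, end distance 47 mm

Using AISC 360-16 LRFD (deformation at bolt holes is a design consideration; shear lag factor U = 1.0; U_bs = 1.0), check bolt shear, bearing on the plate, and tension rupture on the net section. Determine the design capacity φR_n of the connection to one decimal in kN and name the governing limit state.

282.0 kN (net-section rupture governs)

Bolt shear: A_b = π(20)²/4 = 314.16 mm². φR_n = 0.75 × 469 × 314.16 × 5 × 1 = 552.5 kN.
Bearing (10 mm plate, F_u = 400 MPa): end bolts L_c = 47 − 22/2 = 36, R_n = min(1.2×36×10×400, 2.4×20×10×400) = 172.8 kN/bolt; interior L_c = 56 − 22 = 34, R_n = 163.2 kN/bolt. φR_n = 0.75 × (1×172.8 + 4×163.2) = 619.2 kN.
Tension rupture (net): A_n = (118 − 1×24)×10 = 940 mm² (U = 1.0, A_e = A_n). φR_n = 0.75 × 400 × 940 = 282.0 kN.
Governing: min(552.5, 619.2, 282.0) = 282.0 kN → net-section rupture.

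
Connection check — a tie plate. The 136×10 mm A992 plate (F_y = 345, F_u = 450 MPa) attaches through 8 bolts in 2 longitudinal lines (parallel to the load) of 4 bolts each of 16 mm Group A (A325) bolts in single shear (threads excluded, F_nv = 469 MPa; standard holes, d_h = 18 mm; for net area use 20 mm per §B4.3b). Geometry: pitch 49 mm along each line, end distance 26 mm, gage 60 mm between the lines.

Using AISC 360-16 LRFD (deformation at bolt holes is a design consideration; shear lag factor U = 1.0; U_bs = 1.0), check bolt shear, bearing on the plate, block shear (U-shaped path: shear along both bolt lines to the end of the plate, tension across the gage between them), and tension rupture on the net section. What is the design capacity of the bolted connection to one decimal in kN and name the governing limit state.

Bolt shear: A_b = π(16)²/4 = 201.06 mm². φR_n = 0.75 × 469 × 201.06 × 8 × 1 = 565.8 kN.
Bearing (10 mm plate, F_u = 450 MPa): end bolts L_c = 26 − 18/2 = 17, R_n = min(1.2×17×10×450, 2.4×16×10×450) = 91.8 kN/bolt; interior L_c = 49 − 18 = 31, R_n = 167.4 kN/bolt. φR_n = 0.75 × (2×91.8 + 6×167.4) = 891.0 kN.
Block shear: shear path 2×[26+3×49] = 2×173 mm, A_gv = 3460, A_nv = 2×(173 − 3.5×20)×10 = 2060 mm²; tension across gage: (60 − 1×20)×10 = 400 mm². R_n = min(0.6×450×2060, 0.6×345×3460) + 1.0×450×400 = min(556.2, 716.22) + 180 = 736.2 kN. φR_n = 0.75 × 736.2 = 552.2 kN.
Tension rupture (net): A_n = (136 − 2×20)×10 = 960 mm² (U = 1.0, A_e = A_n). φR_n = 0.75 × 450 × 960 = 324.0 kN.
Governing: min(565.8, 891.0, 552.2, 324.0) = 324.0 kN → net-section rupture.

324.0 kN (net-section rupture governs)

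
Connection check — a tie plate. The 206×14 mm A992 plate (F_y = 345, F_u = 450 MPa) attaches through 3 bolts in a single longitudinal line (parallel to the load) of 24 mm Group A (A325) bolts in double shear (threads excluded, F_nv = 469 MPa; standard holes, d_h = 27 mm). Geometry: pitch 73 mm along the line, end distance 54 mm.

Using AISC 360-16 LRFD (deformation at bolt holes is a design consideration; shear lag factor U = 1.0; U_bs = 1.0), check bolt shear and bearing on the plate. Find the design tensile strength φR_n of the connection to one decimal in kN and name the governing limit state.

Bolt shear: A_b = π(24)²/4 = 452.39 mm². φR_n = 0.75 × 469 × 452.39 × 3 × 2 = 954.8 kN.
Bearing (14 mm plate, F_u = 450 MPa): end bolts L_c = 54 − 27/2 = 40.5, R_n = min(1.2×40.5×14×450, 2.4×24×14×450) = 306.18 kN/bolt; interior L_c = 73 − 27 = 46, R_n = 347.76 kN/bolt. φR_n = 0.75 × (1×306.18 + 2×347.76) = 751.3 kN.
Governing: min(954.8, 751.3) = 751.3 kN → bearing.

751.3 kN (bearing governs)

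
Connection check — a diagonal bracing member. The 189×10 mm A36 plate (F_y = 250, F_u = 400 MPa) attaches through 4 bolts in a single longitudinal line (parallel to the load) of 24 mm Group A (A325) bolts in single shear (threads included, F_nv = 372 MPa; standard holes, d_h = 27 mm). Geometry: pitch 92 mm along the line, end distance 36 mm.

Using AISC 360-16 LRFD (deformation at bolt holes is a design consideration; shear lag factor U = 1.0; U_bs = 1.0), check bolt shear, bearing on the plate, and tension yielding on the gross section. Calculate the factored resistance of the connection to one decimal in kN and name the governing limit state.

Bolt shear: A_b = π(24)²/4 = 452.39 mm². φR_n = 0.75 × 372 × 452.39 × 4 × 1 = 504.9 kN.
Bearing (10 mm plate, F_u = 400 MPa): end bolts L_c = 36 − 27/2 = 22.5, R_n = min(1.2×22.5×10×400, 2.4×24×10×400) = 108 kN/bolt; interior L_c = 92 − 27 = 65, R_n = 230.4 kN/bolt. φR_n = 0.75 × (1×108 + 3×230.4) = 599.4 kN.
Tension yield (gross): A_g = 189×10 = 1890 mm². φR_n = 0.90 × 250 × 1890 = 425.3 kN.
Governing: min(504.9, 599.4, 425.3) = 425.3 kN → gross-section yield.

425.3 kN (gross-section yield governs)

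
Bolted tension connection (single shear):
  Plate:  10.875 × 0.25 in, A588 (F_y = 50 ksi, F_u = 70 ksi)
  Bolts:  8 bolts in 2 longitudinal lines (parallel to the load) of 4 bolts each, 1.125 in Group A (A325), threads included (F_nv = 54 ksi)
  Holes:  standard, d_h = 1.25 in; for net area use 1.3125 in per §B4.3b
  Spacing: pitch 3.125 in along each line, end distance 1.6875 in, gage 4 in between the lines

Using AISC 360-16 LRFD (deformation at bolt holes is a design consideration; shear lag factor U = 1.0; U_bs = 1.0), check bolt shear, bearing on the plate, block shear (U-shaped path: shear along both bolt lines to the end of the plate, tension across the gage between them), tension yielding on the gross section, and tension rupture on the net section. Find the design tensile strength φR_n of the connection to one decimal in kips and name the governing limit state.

Bolt shear: A_b = π(1.125)²/4 = 0.99402 in². φR_n = 0.75 × 54 × 0.99402 × 8 × 1 = 322.1 kips.
Bearing (0.25 in plate, F_u = 70 ksi): end bolts L_c = 1.6875 − 1.25/2 = 1.0625, R_n = min(1.2×1.0625×0.25×70, 2.4×1.125×0.25×70) = 22.313 kips/bolt; interior L_c = 3.125 − 1.25 = 1.875, R_n = 39.375 kips/bolt. φR_n = 0.75 × (2×22.313 + 6×39.375) = 210.7 kips.
Block shear: shear path 2×[1.6875+3×3.125] = 2×11.0625 in, A_gv = 5.5313, A_nv = 2×(11.0625 − 3.5×1.3125)×0.25 = 3.2344 in²; tension across gage: (4 − 1×1.3125)×0.25 = 0.67188 in². R_n = min(0.6×70×3.2344, 0.6×50×5.5313) + 1.0×70×0.67188 = min(135.84, 165.94) + 47.032 = 182.87 kips. φR_n = 0.75 × 182.87 = 137.2 kips.
Tension yield (gross): A_g = 10.875×0.25 = 2.7188 in². φR_n = 0.90 × 50 × 2.7188 = 122.3 kips.
Tension rupture (net): A_n = (10.875 − 2×1.3125)×0.25 = 2.0625 in² (U = 1.0, A_e = A_n). φR_n = 0.75 × 70 × 2.0625 = 108.3 kips.
Governing: min(322.1, 210.7, 137.2, 122.3, 108.3) = 108.3 kips → net-section rupture.

108.3 kips (net-section rupture governs)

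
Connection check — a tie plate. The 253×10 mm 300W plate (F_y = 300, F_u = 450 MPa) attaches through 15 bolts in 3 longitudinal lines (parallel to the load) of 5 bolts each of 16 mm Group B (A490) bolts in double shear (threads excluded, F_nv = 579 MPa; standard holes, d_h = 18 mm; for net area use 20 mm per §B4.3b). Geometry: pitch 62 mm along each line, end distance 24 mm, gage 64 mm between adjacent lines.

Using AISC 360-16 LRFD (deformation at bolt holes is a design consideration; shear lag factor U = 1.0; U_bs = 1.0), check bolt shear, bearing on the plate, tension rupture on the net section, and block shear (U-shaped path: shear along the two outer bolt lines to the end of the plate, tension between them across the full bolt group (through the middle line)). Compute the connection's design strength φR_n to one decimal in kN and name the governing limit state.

651.4 kN (net-section rupture governs)

Bolt shear: A_b = π(16)²/4 = 201.06 mm². φR_n = 0.75 × 579 × 201.06 × 15 × 2 = 2619.3 kN.
Bearing (10 mm plate, F_u = 450 MPa): end bolts L_c = 24 − 18/2 = 15, R_n = min(1.2×15×10×450, 2.4×16×10×450) = 81 kN/bolt; interior L_c = 62 − 18 = 44, R_n = 172.8 kN/bolt. φR_n = 0.75 × (3×81 + 12×172.8) = 1737.5 kN.
Tension rupture (net): A_n = (253 − 3×20)×10 = 1930 mm² (U = 1.0, A_e = A_n). φR_n = 0.75 × 450 × 1930 = 651.4 kN.
Block shear: shear path 2×[24+4×62] = 2×272 mm, A_gv = 5440, A_nv = 2×(272 − 4.5×20)×10 = 3640 mm²; tension across gage: (128 − 2×20)×10 = 880 mm². R_n = min(0.6×450×3640, 0.6×300×5440) + 1.0×450×880 = min(982.8, 979.2) + 396 = 1375.2 kN. φR_n = 0.75 × 1375.2 = 1031.4 kN.
Governing: min(2619.3, 1737.5, 651.4, 1031.4) = 651.4 kN → net-section rupture.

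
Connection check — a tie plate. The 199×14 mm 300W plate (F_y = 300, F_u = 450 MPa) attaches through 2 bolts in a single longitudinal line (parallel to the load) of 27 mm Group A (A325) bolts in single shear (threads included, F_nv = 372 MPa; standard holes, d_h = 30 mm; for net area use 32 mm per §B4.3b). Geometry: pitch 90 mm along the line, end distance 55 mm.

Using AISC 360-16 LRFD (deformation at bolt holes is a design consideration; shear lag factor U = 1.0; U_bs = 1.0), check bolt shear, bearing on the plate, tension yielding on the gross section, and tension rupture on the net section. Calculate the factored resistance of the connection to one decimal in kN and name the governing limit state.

Bolt shear: A_b = π(27)²/4 = 572.56 mm². φR_n = 0.75 × 372 × 572.56 × 2 × 1 = 319.5 kN.
Bearing (14 mm plate, F_u = 450 MPa): end bolts L_c = 55 − 30/2 = 40, R_n = min(1.2×40×14×450, 2.4×27×14×450) = 302.4 kN/bolt; interior L_c = 90 − 30 = 60, R_n = 408.24 kN/bolt. φR_n = 0.75 × (1×302.4 + 1×408.24) = 533.0 kN.
Tension yield (gross): A_g = 199×14 = 2786 mm². φR_n = 0.90 × 300 × 2786 = 752.2 kN.
Tension rupture (net): A_n = (199 − 1×32)×14 = 2338 mm² (U = 1.0, A_e = A_n). φR_n = 0.75 × 450 × 2338 = 789.1 kN.
Governing: min(319.5, 533.0, 752.2, 789.1) = 319.5 kN → bolt shear.

319.5 kN (bolt shear governs)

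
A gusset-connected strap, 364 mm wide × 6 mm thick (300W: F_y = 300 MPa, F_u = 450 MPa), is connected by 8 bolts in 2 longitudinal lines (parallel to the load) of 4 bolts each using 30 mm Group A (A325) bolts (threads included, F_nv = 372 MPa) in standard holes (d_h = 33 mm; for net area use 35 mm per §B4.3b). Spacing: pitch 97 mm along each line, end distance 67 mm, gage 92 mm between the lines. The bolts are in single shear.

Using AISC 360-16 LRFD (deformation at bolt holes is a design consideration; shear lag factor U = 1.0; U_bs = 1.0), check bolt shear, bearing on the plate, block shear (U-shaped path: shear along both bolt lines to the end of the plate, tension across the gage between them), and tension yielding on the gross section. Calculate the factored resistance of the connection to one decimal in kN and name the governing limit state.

589.7 kN (gross-section yield governs)

Bolt shear: A_b = π(30)²/4 = 706.86 mm². φR_n = 0.75 × 372 × 706.86 × 8 × 1 = 1577.7 kN.
Bearing (6 mm plate, F_u = 450 MPa): end bolts L_c = 67 − 33/2 = 50.5, R_n = min(1.2×50.5×6×450, 2.4×30×6×450) = 163.62 kN/bolt; interior L_c = 97 − 33 = 64, R_n = 194.4 kN/bolt. φR_n = 0.75 × (2×163.62 + 6×194.4) = 1120.2 kN.
Block shear: shear path 2×[67+3×97] = 2×358 mm, A_gv = 4296, A_nv = 2×(358 − 3.5×35)×6 = 2826 mm²; tension across gage: (92 − 1×35)×6 = 342 mm². R_n = min(0.6×450×2826, 0.6×300×4296) + 1.0×450×342 = min(763.02, 773.28) + 153.9 = 916.92 kN. φR_n = 0.75 × 916.92 = 687.7 kN.
Tension yield (gross): A_g = 364×6 = 2184 mm². φR_n = 0.90 × 300 × 2184 = 589.7 kN.
Governing: min(1577.7, 1120.2, 687.7, 589.7) = 589.7 kN → gross-section yield.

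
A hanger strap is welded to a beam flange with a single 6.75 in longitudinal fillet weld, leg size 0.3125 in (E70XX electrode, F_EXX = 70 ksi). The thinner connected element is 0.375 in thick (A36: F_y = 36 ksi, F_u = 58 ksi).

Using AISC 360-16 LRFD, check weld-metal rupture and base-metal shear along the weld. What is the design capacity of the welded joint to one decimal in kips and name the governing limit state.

47.0 kips (weld metal governs)

Weld metal: throat = 0.707×0.3125 = 0.22094 in, L = 6.75 in. φR_n = 0.75 × 0.6 × 70 × 0.22094 × 6.75 = 47.0 kips.
Base metal shear (0.375 in plate): yield φR_n = 1.0×0.6×36×0.375×6.75 = 54.7 kips; rupture φR_n = 0.75×0.6×58×0.375×6.75 = 66.1 kips; take 54.7 kips (yield).
Governing: min(47.0, 54.7) = 47.0 kips → weld metal.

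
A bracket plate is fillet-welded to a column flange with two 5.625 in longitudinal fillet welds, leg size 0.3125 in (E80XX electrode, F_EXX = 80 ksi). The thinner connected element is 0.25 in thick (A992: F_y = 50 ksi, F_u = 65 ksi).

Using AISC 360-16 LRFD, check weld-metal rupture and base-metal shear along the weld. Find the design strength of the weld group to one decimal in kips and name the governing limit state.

Weld metal: throat = 0.707×0.3125 = 0.22094 in, L = 2×5.625 = 11.25 in. φR_n = 0.75 × 0.6 × 80 × 0.22094 × 11.25 = 89.5 kips.
Base metal shear (0.25 in plate): yield φR_n = 1.0×0.6×50×0.25×11.25 = 84.4 kips; rupture φR_n = 0.75×0.6×65×0.25×11.25 = 82.3 kips; take 82.3 kips (rupture).
Governing: min(89.5, 82.3) = 82.3 kips → base-metal shear.

82.3 kips (base-metal shear governs)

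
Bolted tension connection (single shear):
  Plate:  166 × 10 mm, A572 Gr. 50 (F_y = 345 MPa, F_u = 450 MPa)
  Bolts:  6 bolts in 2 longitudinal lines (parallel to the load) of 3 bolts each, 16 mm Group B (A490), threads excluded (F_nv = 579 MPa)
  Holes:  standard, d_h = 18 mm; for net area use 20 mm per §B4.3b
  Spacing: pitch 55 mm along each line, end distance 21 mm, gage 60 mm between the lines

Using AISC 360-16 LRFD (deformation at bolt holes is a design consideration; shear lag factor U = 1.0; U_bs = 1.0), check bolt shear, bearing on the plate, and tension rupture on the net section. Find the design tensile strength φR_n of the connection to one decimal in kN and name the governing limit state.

425.3 kN (net-section rupture governs)

Bolt shear: A_b = π(16)²/4 = 201.06 mm². φR_n = 0.75 × 579 × 201.06 × 6 × 1 = 523.9 kN.
Bearing (10 mm plate, F_u = 450 MPa): end bolts L_c = 21 − 18/2 = 12, R_n = min(1.2×12×10×450, 2.4×16×10×450) = 64.8 kN/bolt; interior L_c = 55 − 18 = 37, R_n = 172.8 kN/bolt. φR_n = 0.75 × (2×64.8 + 4×172.8) = 615.6 kN.
Tension rupture (net): A_n = (166 − 2×20)×10 = 1260 mm² (U = 1.0, A_e = A_n). φR_n = 0.75 × 450 × 1260 = 425.3 kN.
Governing: min(523.9, 615.6, 425.3) = 425.3 kN → net-section rupture.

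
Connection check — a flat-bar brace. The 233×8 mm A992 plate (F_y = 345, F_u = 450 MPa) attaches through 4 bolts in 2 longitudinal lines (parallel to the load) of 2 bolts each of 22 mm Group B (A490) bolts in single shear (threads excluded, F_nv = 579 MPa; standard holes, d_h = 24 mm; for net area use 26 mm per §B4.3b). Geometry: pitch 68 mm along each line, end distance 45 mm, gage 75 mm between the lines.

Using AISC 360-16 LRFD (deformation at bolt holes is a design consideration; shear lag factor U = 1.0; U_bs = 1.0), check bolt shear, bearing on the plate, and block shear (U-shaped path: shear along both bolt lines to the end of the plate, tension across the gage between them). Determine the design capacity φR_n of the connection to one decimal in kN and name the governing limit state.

372.1 kN (block shear governs)

Bolt shear: A_b = π(22)²/4 = 380.13 mm². φR_n = 0.75 × 579 × 380.13 × 4 × 1 = 660.3 kN.
Bearing (8 mm plate, F_u = 450 MPa): end bolts L_c = 45 − 24/2 = 33, R_n = min(1.2×33×8×450, 2.4×22×8×450) = 142.56 kN/bolt; interior L_c = 68 − 24 = 44, R_n = 190.08 kN/bolt. φR_n = 0.75 × (2×142.56 + 2×190.08) = 499.0 kN.
Block shear: shear path 2×[45+1×68] = 2×113 mm, A_gv = 1808, A_nv = 2×(113 − 1.5×26)×8 = 1184 mm²; tension across gage: (75 − 1×26)×8 = 392 mm². R_n = min(0.6×450×1184, 0.6×345×1808) + 1.0×450×392 = min(319.68, 374.26) + 176.4 = 496.08 kN. φR_n = 0.75 × 496.08 = 372.1 kN.
Governing: min(660.3, 499.0, 372.1) = 372.1 kN → block shear.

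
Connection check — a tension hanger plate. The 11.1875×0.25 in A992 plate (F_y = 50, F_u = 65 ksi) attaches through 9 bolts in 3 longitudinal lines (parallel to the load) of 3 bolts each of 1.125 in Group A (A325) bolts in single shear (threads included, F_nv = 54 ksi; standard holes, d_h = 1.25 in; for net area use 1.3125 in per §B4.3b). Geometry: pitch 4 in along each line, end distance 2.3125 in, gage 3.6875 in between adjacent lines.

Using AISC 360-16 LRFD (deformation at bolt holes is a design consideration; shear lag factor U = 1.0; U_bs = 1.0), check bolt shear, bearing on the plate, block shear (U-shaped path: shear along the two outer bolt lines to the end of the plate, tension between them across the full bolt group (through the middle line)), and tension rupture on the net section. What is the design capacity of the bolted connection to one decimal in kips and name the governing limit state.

88.4 kips (net-section rupture governs)

Bolt shear: A_b = π(1.125)²/4 = 0.99402 in². φR_n = 0.75 × 54 × 0.99402 × 9 × 1 = 362.3 kips.
Bearing (0.25 in plate, F_u = 65 ksi): end bolts L_c = 2.3125 − 1.25/2 = 1.6875, R_n = min(1.2×1.6875×0.25×65, 2.4×1.125×0.25×65) = 32.906 kips/bolt; interior L_c = 4 − 1.25 = 2.75, R_n = 43.875 kips/bolt. φR_n = 0.75 × (3×32.906 + 6×43.875) = 271.5 kips.
Block shear: shear path 2×[2.3125+2×4] = 2×10.3125 in, A_gv = 5.1563, A_nv = 2×(10.3125 − 2.5×1.3125)×0.25 = 3.5156 in²; tension across gage: (7.375 − 2×1.3125)×0.25 = 1.1875 in². R_n = min(0.6×65×3.5156, 0.6×50×5.1563) + 1.0×65×1.1875 = min(137.11, 154.69) + 77.188 = 214.3 kips. φR_n = 0.75 × 214.3 = 160.7 kips.
Tension rupture (net): A_n = (11.1875 − 3×1.3125)×0.25 = 1.8125 in² (U = 1.0, A_e = A_n). φR_n = 0.75 × 65 × 1.8125 = 88.4 kips.
Governing: min(362.3, 271.5, 160.7, 88.4) = 88.4 kips → net-section rupture.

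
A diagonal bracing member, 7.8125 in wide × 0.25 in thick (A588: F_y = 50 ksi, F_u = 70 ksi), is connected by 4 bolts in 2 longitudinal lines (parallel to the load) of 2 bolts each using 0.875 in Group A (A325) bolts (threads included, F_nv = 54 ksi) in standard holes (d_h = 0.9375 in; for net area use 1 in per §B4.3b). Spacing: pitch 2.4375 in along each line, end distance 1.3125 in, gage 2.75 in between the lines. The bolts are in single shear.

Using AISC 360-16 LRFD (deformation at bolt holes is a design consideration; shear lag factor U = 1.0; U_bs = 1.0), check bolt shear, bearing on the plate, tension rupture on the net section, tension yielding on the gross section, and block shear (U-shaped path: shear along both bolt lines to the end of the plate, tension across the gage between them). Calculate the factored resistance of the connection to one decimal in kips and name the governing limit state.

58.4 kips (block shear governs)

Bolt shear: A_b = π(0.875)²/4 = 0.60132 in². φR_n = 0.75 × 54 × 0.60132 × 4 × 1 = 97.4 kips.
Bearing (0.25 in plate, F_u = 70 ksi): end bolts L_c = 1.3125 − 0.9375/2 = 0.84375, R_n = min(1.2×0.84375×0.25×70, 2.4×0.875×0.25×70) = 17.719 kips/bolt; interior L_c = 2.4375 − 0.9375 = 1.5, R_n = 31.5 kips/bolt. φR_n = 0.75 × (2×17.719 + 2×31.5) = 73.8 kips.
Tension rupture (net): A_n = (7.8125 − 2×1)×0.25 = 1.4531 in² (U = 1.0, A_e = A_n). φR_n = 0.75 × 70 × 1.4531 = 76.3 kips.
Tension yield (gross): A_g = 7.8125×0.25 = 1.9531 in². φR_n = 0.90 × 50 × 1.9531 = 87.9 kips.
Block shear: shear path 2×[1.3125+1×2.4375] = 2×3.75 in, A_gv = 1.875, A_nv = 2×(3.75 − 1.5×1)×0.25 = 1.125 in²; tension across gage: (2.75 − 1×1)×0.25 = 0.4375 in². R_n = min(0.6×70×1.125, 0.6×50×1.875) + 1.0×70×0.4375 = min(47.25, 56.25) + 30.625 = 77.875 kips. φR_n = 0.75 × 77.875 = 58.4 kips.
Governing: min(97.4, 73.8, 76.3, 87.9, 58.4) = 58.4 kips → block shear.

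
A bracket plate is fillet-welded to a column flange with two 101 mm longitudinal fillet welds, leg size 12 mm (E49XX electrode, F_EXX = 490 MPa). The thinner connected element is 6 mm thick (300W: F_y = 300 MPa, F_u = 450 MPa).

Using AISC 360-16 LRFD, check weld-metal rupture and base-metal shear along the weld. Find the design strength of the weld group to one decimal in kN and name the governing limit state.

218.2 kN (base-metal shear governs)

Weld metal: throat = 0.707×12 = 8.484 mm, L = 2×101 = 202 mm. φR_n = 0.75 × 0.6 × 490 × 8.484 × 202 = 377.9 kN.
Base metal shear (6 mm plate): yield φR_n = 1.0×0.6×300×6×202 = 218.2 kN; rupture φR_n = 0.75×0.6×450×6×202 = 245.4 kN; take 218.2 kN (yield).
Governing: min(377.9, 218.2) = 218.2 kN → base-metal shear.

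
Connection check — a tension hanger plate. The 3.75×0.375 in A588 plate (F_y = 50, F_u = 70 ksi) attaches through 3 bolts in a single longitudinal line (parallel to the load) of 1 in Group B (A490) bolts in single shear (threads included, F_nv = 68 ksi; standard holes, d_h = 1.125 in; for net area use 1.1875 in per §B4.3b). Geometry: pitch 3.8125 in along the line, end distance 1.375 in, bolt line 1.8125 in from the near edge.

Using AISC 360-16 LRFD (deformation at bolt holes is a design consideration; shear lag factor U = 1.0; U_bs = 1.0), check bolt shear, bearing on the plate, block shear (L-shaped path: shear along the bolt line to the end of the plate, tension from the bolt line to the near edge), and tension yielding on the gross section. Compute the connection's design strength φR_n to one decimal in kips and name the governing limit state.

63.3 kips (gross-section yield governs)

Bolt shear: A_b = π(1)²/4 = 0.7854 in². φR_n = 0.75 × 68 × 0.7854 × 3 × 1 = 120.2 kips.
Bearing (0.375 in plate, F_u = 70 ksi): end bolts L_c = 1.375 − 1.125/2 = 0.8125, R_n = min(1.2×0.8125×0.375×70, 2.4×1×0.375×70) = 25.594 kips/bolt; interior L_c = 3.8125 − 1.125 = 2.6875, R_n = 63 kips/bolt. φR_n = 0.75 × (1×25.594 + 2×63) = 113.7 kips.
Block shear: shear path 1×[1.375+2×3.8125] = 1×9 in, A_gv = 3.375, A_nv = 1×(9 − 2.5×1.1875)×0.375 = 2.2617 in²; tension to near edge: (1.8125 − 0.5×1.1875)×0.375 = 0.45703 in². R_n = min(0.6×70×2.2617, 0.6×50×3.375) + 1.0×70×0.45703 = min(94.991, 101.25) + 31.992 = 126.98 kips. φR_n = 0.75 × 126.98 = 95.2 kips.
Tension yield (gross): A_g = 3.75×0.375 = 1.4063 in². φR_n = 0.90 × 50 × 1.4063 = 63.3 kips.
Governing: min(120.2, 113.7, 95.2, 63.3) = 63.3 kips → gross-section yield.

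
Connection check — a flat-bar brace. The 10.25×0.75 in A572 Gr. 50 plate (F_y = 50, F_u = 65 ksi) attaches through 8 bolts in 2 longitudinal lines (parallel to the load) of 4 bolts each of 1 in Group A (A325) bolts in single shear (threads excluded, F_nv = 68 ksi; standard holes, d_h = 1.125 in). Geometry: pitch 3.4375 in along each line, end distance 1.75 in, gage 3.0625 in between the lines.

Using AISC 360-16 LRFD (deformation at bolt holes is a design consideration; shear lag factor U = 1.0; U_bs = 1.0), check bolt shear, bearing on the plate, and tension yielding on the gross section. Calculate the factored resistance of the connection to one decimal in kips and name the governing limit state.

320.4 kips (bolt shear governs)

Bolt shear: A_b = π(1)²/4 = 0.7854 in². φR_n = 0.75 × 68 × 0.7854 × 8 × 1 = 320.4 kips.
Bearing (0.75 in plate, F_u = 65 ksi): end bolts L_c = 1.75 − 1.125/2 = 1.1875, R_n = min(1.2×1.1875×0.75×65, 2.4×1×0.75×65) = 69.469 kips/bolt; interior L_c = 3.4375 − 1.125 = 2.3125, R_n = 117 kips/bolt. φR_n = 0.75 × (2×69.469 + 6×117) = 630.7 kips.
Tension yield (gross): A_g = 10.25×0.75 = 7.6875 in². φR_n = 0.90 × 50 × 7.6875 = 345.9 kips.
Governing: min(320.4, 630.7, 345.9) = 320.4 kips → bolt shear.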